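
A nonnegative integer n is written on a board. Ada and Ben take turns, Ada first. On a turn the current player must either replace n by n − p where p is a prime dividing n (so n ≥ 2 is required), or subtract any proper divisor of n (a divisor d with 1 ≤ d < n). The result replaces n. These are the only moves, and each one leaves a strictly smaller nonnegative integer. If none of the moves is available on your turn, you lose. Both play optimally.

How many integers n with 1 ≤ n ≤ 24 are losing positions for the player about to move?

5

Work bottom-up. With no move the player to move loses. Otherwise the position is W if at least one move leads to an L position for the opponent, and L if every move leads to a W.
n=0: no move → L
n=1: no move → L
n=2: W (go to 0, an L position)
n=3: W (go to 0, an L position)
n=4: L (options 2(W), 3(W) are all W)
n=5: W (go to 0, an L position)
n=6: W (go to 4, an L position)
n=7: W (go to 0, an L position)
n=8: W (go to 4, an L position)
n=9: L (options 6(W), 8(W) are all W)
n=10: W (go to 9, an L position)
n=11: W (go to 0, an L position)
n=12: W (go to 9, an L position)
n=13: W (go to 0, an L position)
n=14: L (options 7(W), 12(W), 13(W) are all W)
n=15: W (go to 14, an L position)
n=16: W (go to 14, an L position)
n=17: W (go to 0, an L position)
n=18: W (go to 9, an L position)
n=19: W (go to 0, an L position)
n=20: L (options 10(W), 15(W), 16(W), 18(W), 19(W) are all W)
n=21: W (go to 14, an L position)
n=22: W (go to 20, an L position)
n=23: W (go to 0, an L position)
n=24: W (go to 20, an L position)
L entries with 1 ≤ n ≤ 24 (n=0 is outside the asked range and is not counted): n = 1, 4, 9, 14, 20; that makes 5.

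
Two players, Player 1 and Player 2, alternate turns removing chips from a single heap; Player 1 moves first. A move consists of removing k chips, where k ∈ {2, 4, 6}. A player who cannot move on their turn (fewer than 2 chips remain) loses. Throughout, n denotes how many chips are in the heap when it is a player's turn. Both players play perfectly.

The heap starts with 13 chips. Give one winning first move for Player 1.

Classify positions by backward induction: terminal positions (no move available) are L. From any other position, the mover wins iff some move reaches an L.
n=0: no move → L
n=1: no move → L
n=2: →0(L), so W
n=3: →1(L), so W
n=4: →0(L), so W
n=5: →1(L), so W
n=6: →0(L), so W
n=7: →1(L), so W
n=8: →6(W), 4(W), 2(W) — all W, so L
n=9: →7(W), 5(W), 3(W) — all W, so L
n=10: →8(L), so W
n=11: →9(L), so W
n=12: →8(L), so W
n=13: →9(L), so W
From 13, the L positions reachable in one move are: 9.

Remove 4, leaving 9.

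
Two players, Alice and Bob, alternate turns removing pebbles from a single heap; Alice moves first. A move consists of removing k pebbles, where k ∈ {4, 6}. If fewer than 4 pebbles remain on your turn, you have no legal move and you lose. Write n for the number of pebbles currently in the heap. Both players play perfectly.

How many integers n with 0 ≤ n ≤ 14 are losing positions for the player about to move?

8

Use the standard recursion: the mover loses at a terminal position; elsewhere, the mover wins exactly when some move hands the opponent an L position.
n=0: no move → L
n=1: no move → L
n=2: no move → L
n=3: no move → L
n=4: →0(L), so W
n=5: →1(L), so W
n=6: →2(L), so W
n=7: →3(L), so W
n=8: →2(L), so W
n=9: →3(L), so W
n=10: →6(W), 4(W) — all W, so L
n=11: →7(W), 5(W) — all W, so L
n=12: →8(W), 6(W) — all W, so L
n=13: →9(W), 7(W) — all W, so L
n=14: →10(L), so W
L entries with 0 ≤ n ≤ 14: n = 0, 1, 2, 3, 10, 11, 12, 13; that makes 8.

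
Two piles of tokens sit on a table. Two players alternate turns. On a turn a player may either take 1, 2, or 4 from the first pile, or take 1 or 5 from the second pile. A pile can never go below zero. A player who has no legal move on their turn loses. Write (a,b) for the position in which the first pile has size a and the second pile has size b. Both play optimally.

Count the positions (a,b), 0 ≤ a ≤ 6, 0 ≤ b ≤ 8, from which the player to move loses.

23

Work bottom-up. With no move the player to move loses. Otherwise the position is W if at least one move leads to an L position for the opponent, and L if every move leads to a W.
Every move lowers a or b (never raises either), so fill the grid row by row in increasing a, and left to right within a row: each cell's successors are then already labelled.
      b=0  b=1  b=2  b=3  b=4  b=5  b=6  b=7  b=8
a=0:    L    W    L    W    L    W    L    W    L
a=1:    W    L    W    L    W    L    W    L    W
a=2:    W    W    W    W    W    W    W    W    W
a=3:    L    W    L    W    L    W    L    W    L
a=4:    W    L    W    L    W    L    W    L    W
a=5:    W    W    W    W    W    W    W    W    W
a=6:    L    W    L    W    L    W    L    W    L
Cells with no legal move (terminal, hence L): (0,0).
The remaining L cells, each justified by listing all of its moves:
(0,2): →(0,1)(W) only, which is W, so L
(0,4): →(0,3)(W) only, which is W, so L
(0,6): →(0,5)(W), (0,1)(W) — all W, so L
(0,8): →(0,7)(W), (0,3)(W) — all W, so L
(1,1): →(0,1)(W), (1,0)(W) — all W, so L
(1,3): →(0,3)(W), (1,2)(W) — all W, so L
(1,5): →(0,5)(W), (1,4)(W), (1,0)(W) — all W, so L
(1,7): →(0,7)(W), (1,6)(W), (1,2)(W) — all W, so L
(3,0): →(2,0)(W), (1,0)(W) — all W, so L
(3,2): →(2,2)(W), (1,2)(W), (3,1)(W) — all W, so L
(3,4): →(2,4)(W), (1,4)(W), (3,3)(W) — all W, so L
(3,6): →(2,6)(W), (1,6)(W), (3,5)(W), (3,1)(W) — all W, so L
(3,8): →(2,8)(W), (1,8)(W), (3,7)(W), (3,3)(W) — all W, so L
(4,1): →(3,1)(W), (2,1)(W), (0,1)(W), (4,0)(W) — all W, so L
(4,3): →(3,3)(W), (2,3)(W), (0,3)(W), (4,2)(W) — all W, so L
(4,5): →(3,5)(W), (2,5)(W), (0,5)(W), (4,4)(W), (4,0)(W) — all W, so L
(4,7): →(3,7)(W), (2,7)(W), (0,7)(W), (4,6)(W), (4,2)(W) — all W, so L
(6,0): →(5,0)(W), (4,0)(W), (2,0)(W) — all W, so L
(6,2): →(5,2)(W), (4,2)(W), (2,2)(W), (6,1)(W) — all W, so L
(6,4): →(5,4)(W), (4,4)(W), (2,4)(W), (6,3)(W) — all W, so L
(6,6): →(5,6)(W), (4,6)(W), (2,6)(W), (6,5)(W), (6,1)(W) — all W, so L
(6,8): →(5,8)(W), (4,8)(W), (2,8)(W), (6,7)(W), (6,3)(W) — all W, so L
Every other cell has at least one move into one of the L cells above, so it is W.
L cells per row: a=0: 5, a=1: 4, a=2: 0, a=3: 5, a=4: 4, a=5: 0, a=6: 5; total 23.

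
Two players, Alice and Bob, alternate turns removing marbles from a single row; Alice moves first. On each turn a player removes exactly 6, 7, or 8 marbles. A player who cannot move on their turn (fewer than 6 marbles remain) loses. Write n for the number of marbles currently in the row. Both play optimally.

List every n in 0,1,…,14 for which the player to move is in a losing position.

Work bottom-up. With no move the player to move loses. Otherwise the position is W if at least one move leads to an L position for the opponent, and L if every move leads to a W.
n=0: no move → L
n=1: no move → L
n=2: no move → L
n=3: no move → L
n=4: no move → L
n=5: no move → L
n=6: reaches L-position 0 → W
n=7: reaches L-position 1 → W
n=8: reaches L-position 2 → W
n=9: reaches L-position 3 → W
n=10: reaches L-position 4 → W
n=11: reaches L-position 5 → W
n=12: reaches L-position 5 → W
n=13: reaches L-position 5 → W
n=14: only reaches 8(W), 7(W), 6(W), all W → L
The losing starting values of n are exactly the entries labelled L in this table (7 of them).

0, 1, 2, 3, 4, 5, 14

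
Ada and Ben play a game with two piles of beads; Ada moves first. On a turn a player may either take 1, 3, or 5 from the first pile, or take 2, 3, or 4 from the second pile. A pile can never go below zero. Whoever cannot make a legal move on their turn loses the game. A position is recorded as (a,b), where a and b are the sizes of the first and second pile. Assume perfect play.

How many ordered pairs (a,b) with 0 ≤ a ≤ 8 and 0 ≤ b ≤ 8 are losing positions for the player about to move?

32

Positions with no move are L. A position that does have a move is losing for the player to move precisely when every available move leads to a winning position for the opponent. Fill in the labels:
Every move lowers a or b (never raises either), so fill the grid row by row in increasing a, and left to right within a row: each cell's successors are then already labelled.
      b=0  b=1  b=2  b=3  b=4  b=5  b=6  b=7  b=8
a=0:    L    L    W    W    W    W    L    L    W
a=1:    W    W    L    L    W    W    W    W    L
a=2:    L    L    W    W    W    W    L    L    W
a=3:    W    W    L    L    W    W    W    W    L
a=4:    L    L    W    W    W    W    L    L    W
a=5:    W    W    L    L    W    W    W    W    L
a=6:    L    L    W    W    W    W    L    L    W
a=7:    W    W    L    L    W    W    W    W    L
a=8:    L    L    W    W    W    W    L    L    W
Cells with no legal move (terminal, hence L): (0,0), (0,1).
The remaining L cells, each justified by listing all of its moves:
(0,6): only reaches (0,4)(W), (0,3)(W), (0,2)(W), all W → L
(0,7): only reaches (0,5)(W), (0,4)(W), (0,3)(W), all W → L
(1,2): only reaches (0,2)(W), (1,0)(W), all W → L
(1,3): only reaches (0,3)(W), (1,1)(W), (1,0)(W), all W → L
(1,8): only reaches (0,8)(W), (1,6)(W), (1,5)(W), (1,4)(W), all W → L
(2,0): only reaches (1,0)(W), which is W → L
(2,1): only reaches (1,1)(W), which is W → L
(2,6): only reaches (1,6)(W), (2,4)(W), (2,3)(W), (2,2)(W), all W → L
(2,7): only reaches (1,7)(W), (2,5)(W), (2,4)(W), (2,3)(W), all W → L
(3,2): only reaches (2,2)(W), (0,2)(W), (3,0)(W), all W → L
(3,3): only reaches (2,3)(W), (0,3)(W), (3,1)(W), (3,0)(W), all W → L
(3,8): only reaches (2,8)(W), (0,8)(W), (3,6)(W), (3,5)(W), (3,4)(W), all W → L
(4,0): only reaches (3,0)(W), (1,0)(W), all W → L
(4,1): only reaches (3,1)(W), (1,1)(W), all W → L
(4,6): only reaches (3,6)(W), (1,6)(W), (4,4)(W), (4,3)(W), (4,2)(W), all W → L
(4,7): only reaches (3,7)(W), (1,7)(W), (4,5)(W), (4,4)(W), (4,3)(W), all W → L
(5,2): only reaches (4,2)(W), (2,2)(W), (0,2)(W), (5,0)(W), all W → L
(5,3): only reaches (4,3)(W), (2,3)(W), (0,3)(W), (5,1)(W), (5,0)(W), all W → L
(5,8): only reaches (4,8)(W), (2,8)(W), (0,8)(W), (5,6)(W), (5,5)(W), (5,4)(W), all W → L
(6,0): only reaches (5,0)(W), (3,0)(W), (1,0)(W), all W → L
(6,1): only reaches (5,1)(W), (3,1)(W), (1,1)(W), all W → L
(6,6): only reaches (5,6)(W), (3,6)(W), (1,6)(W), (6,4)(W), (6,3)(W), (6,2)(W), all W → L
(6,7): only reaches (5,7)(W), (3,7)(W), (1,7)(W), (6,5)(W), (6,4)(W), (6,3)(W), all W → L
(7,2): only reaches (6,2)(W), (4,2)(W), (2,2)(W), (7,0)(W), all W → L
(7,3): only reaches (6,3)(W), (4,3)(W), (2,3)(W), (7,1)(W), (7,0)(W), all W → L
(7,8): only reaches (6,8)(W), (4,8)(W), (2,8)(W), (7,6)(W), (7,5)(W), (7,4)(W), all W → L
(8,0): only reaches (7,0)(W), (5,0)(W), (3,0)(W), all W → L
(8,1): only reaches (7,1)(W), (5,1)(W), (3,1)(W), all W → L
(8,6): only reaches (7,6)(W), (5,6)(W), (3,6)(W), (8,4)(W), (8,3)(W), (8,2)(W), all W → L
(8,7): only reaches (7,7)(W), (5,7)(W), (3,7)(W), (8,5)(W), (8,4)(W), (8,3)(W), all W → L
Every other cell has at least one move into one of the L cells above, so it is W.
L cells per row: a=0: 4, a=1: 3, a=2: 4, a=3: 3, a=4: 4, a=5: 3, a=6: 4, a=7: 3, a=8: 4; total 32.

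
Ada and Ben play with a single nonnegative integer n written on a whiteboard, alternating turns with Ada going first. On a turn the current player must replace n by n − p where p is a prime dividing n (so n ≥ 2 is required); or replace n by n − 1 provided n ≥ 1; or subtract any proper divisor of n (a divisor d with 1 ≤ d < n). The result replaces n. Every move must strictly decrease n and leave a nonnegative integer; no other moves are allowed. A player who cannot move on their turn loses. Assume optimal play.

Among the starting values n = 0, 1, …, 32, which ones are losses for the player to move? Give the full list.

Label each position W (a win for the player to move) or L (a loss). A position with no legal move is L; any other position is W exactly when some move reaches an L, and L when every move reaches a W.
n=0: no move → L
n=1: →0(L), so W
n=2: →0(L), so W
n=3: →0(L), so W
n=4: →2(W), 3(W) — all W, so L
n=5: →0(L), so W
n=6: →4(L), so W
n=7: →0(L), so W
n=8: →4(L), so W
n=9: →6(W), 8(W) — all W, so L
n=10: →9(L), so W
n=11: →0(L), so W
n=12: →9(L), so W
n=13: →0(L), so W
n=14: →7(W), 12(W), 13(W) — all W, so L
n=15: →14(L), so W
n=16: →14(L), so W
n=17: →0(L), so W
n=18: →9(L), so W
n=19: →0(L), so W
n=20: →10(W), 15(W), 16(W), 18(W), 19(W) — all W, so L
n=21: →14(L), so W
n=22: →20(L), so W
n=23: →0(L), so W
n=24: →20(L), so W
n=25: →20(L), so W
n=26: →13(W), 24(W), 25(W) — all W, so L
n=27: →26(L), so W
n=28: →14(L), so W
n=29: →0(L), so W
n=30: →20(L), so W
n=31: →0(L), so W
n=32: →16(W), 24(W), 28(W), 30(W), 31(W) — all W, so L
The losing starting values of n are exactly the entries labelled L in this table (7 of them).

0, 4, 9, 14, 20, 26, 32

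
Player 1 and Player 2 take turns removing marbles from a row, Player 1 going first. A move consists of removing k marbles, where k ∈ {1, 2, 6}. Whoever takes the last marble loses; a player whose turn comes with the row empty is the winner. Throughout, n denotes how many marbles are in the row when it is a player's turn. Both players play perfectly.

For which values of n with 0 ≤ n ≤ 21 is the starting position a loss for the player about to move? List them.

Work bottom-up. With no move the player to move wins. Otherwise the position is W if at least one move leads to an L position for the opponent, and L if every move leads to a W.
n=0: no move; the opponent has just taken the last marble and therefore loses → W
n=1: only reaches 0(W), which is W → L
n=2: reaches L-position 1 → W
n=3: reaches L-position 1 → W
n=4: only reaches 3(W), 2(W), all W → L
n=5: reaches L-position 4 → W
n=6: reaches L-position 4 → W
n=7: reaches L-position 1 → W
n=8: only reaches 7(W), 6(W), 2(W), all W → L
n=9: reaches L-position 8 → W
n=10: reaches L-position 8 → W
n=11: only reaches 10(W), 9(W), 5(W), all W → L
n=12: reaches L-position 11 → W
n=13: reaches L-position 11 → W
n=14: reaches L-position 8 → W
n=15: only reaches 14(W), 13(W), 9(W), all W → L
n=16: reaches L-position 15 → W
n=17: reaches L-position 15 → W
n=18: only reaches 17(W), 16(W), 12(W), all W → L
n=19: reaches L-position 18 → W
n=20: reaches L-position 18 → W
n=21: reaches L-position 15 → W
The losing starting values of n are exactly the entries labelled L in this table (6 of them).

1, 4, 8, 11, 15, 18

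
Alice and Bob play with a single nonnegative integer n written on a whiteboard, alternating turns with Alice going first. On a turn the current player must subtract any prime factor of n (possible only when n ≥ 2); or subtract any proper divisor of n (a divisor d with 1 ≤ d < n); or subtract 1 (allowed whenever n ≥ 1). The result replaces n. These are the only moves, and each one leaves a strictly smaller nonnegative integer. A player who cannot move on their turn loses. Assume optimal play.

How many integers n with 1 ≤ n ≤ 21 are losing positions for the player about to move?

Use the standard recursion: the mover loses at a terminal position; elsewhere, the mover wins exactly when some move hands the opponent an L position.
n=0: no move → L
n=1: →0(L), so W
n=2: →0(L), so W
n=3: →0(L), so W
n=4: →2(W), 3(W) — all W, so L
n=5: →0(L), so W
n=6: →4(L), so W
n=7: →0(L), so W
n=8: →4(L), so W
n=9: →6(W), 8(W) — all W, so L
n=10: →9(L), so W
n=11: →0(L), so W
n=12: →9(L), so W
n=13: →0(L), so W
n=14: →7(W), 12(W), 13(W) — all W, so L
n=15: →14(L), so W
n=16: →14(L), so W
n=17: →0(L), so W
n=18: →9(L), so W
n=19: →0(L), so W
n=20: →10(W), 15(W), 16(W), 18(W), 19(W) — all W, so L
n=21: →14(L), so W
L entries with 1 ≤ n ≤ 21 (n=0 is outside the asked range and is not counted): n = 4, 9, 14, 20; that makes 4.

4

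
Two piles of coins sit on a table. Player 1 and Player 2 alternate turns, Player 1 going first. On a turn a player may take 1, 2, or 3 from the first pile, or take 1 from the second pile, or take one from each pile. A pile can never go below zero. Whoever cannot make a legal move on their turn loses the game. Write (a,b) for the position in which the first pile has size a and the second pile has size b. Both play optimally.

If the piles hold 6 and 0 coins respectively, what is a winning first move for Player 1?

Use the standard recursion: the mover loses at a terminal position; elsewhere, the mover wins exactly when some move hands the opponent an L position.
No move ever increases a pile, so every position that can arise here has a ≤ 6 and b ≤ 0; it is enough to label the cells with 0 ≤ a ≤ 6 and 0 ≤ b ≤ 0.
Every move lowers a or b (never raises either), so fill the grid row by row in increasing a, and left to right within a row: each cell's successors are then already labelled.
      b=0
a=0:    L
a=1:    W
a=2:    W
a=3:    W
a=4:    L
a=5:    W
a=6:    W
Cells with no legal move (terminal, hence L): (0,0).
The remaining L cells, each justified by listing all of its moves:
(4,0): moves to (3,0)(W), (2,0)(W), (1,0)(W); every one is W ⇒ L
Every other cell has at least one move into one of the L cells above, so it is W.
From (6,0), the L positions reachable in one move are: (4,0).

Move to (4,0).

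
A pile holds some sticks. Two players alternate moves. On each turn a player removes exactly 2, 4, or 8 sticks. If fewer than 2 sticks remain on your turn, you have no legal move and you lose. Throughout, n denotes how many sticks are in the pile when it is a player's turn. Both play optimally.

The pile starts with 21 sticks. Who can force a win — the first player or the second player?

Label each position W (a win for the player to move) or L (a loss). A position with no legal move is L; any other position is W exactly when some move reaches an L, and L when every move reaches a W.
n=0: no move → L
n=1: no move → L
n=2: →0(L), so W
n=3: →1(L), so W
n=4: →0(L), so W
n=5: →1(L), so W
n=6: →4(W), 2(W) — all W, so L
n=7: →5(W), 3(W) — all W, so L
n=8: →6(L), so W
n=9: →7(L), so W
n=10: →6(L), so W
n=11: →7(L), so W
n=12: →10(W), 8(W), 4(W) — all W, so L
n=13: →11(W), 9(W), 5(W) — all W, so L
n=14: →12(L), so W
n=15: →13(L), so W
n=16: →12(L), so W
n=17: →13(L), so W
n=18: →16(W), 14(W), 10(W) — all W, so L
n=19: →17(W), 15(W), 11(W) — all W, so L
n=20: →18(L), so W
n=21: →19(L), so W
The starting position 21 is W: the player to move should remove 2, leaving 19, handing over an L position.

The first player wins.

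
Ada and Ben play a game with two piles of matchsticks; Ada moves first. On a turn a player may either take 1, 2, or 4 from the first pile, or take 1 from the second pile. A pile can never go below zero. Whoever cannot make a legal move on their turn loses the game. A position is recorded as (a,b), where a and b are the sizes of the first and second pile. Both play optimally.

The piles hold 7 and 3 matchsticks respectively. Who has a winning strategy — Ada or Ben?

Positions with no move are L. A position that does have a move is losing for the player to move precisely when every available move leads to a winning position for the opponent. Fill in the labels:
No move ever increases a pile, so every position that can arise here has a ≤ 7 and b ≤ 3; it is enough to label the cells with 0 ≤ a ≤ 7 and 0 ≤ b ≤ 3.
Every move lowers a or b (never raises either), so fill the grid row by row in increasing a, and left to right within a row: each cell's successors are then already labelled.
      b=0  b=1  b=2  b=3
a=0:    L    W    L    W
a=1:    W    L    W    L
a=2:    W    W    W    W
a=3:    L    W    L    W
a=4:    W    L    W    L
a=5:    W    W    W    W
a=6:    L    W    L    W
a=7:    W    L    W    L
Cells with no legal move (terminal, hence L): (0,0).
The remaining L cells, each justified by listing all of its moves:
(0,2): L (sole option (0,1)(W) is W)
(1,1): L (options (0,1)(W), (1,0)(W) are all W)
(1,3): L (options (0,3)(W), (1,2)(W) are all W)
(3,0): L (options (2,0)(W), (1,0)(W) are all W)
(3,2): L (options (2,2)(W), (1,2)(W), (3,1)(W) are all W)
(4,1): L (options (3,1)(W), (2,1)(W), (0,1)(W), (4,0)(W) are all W)
(4,3): L (options (3,3)(W), (2,3)(W), (0,3)(W), (4,2)(W) are all W)
(6,0): L (options (5,0)(W), (4,0)(W), (2,0)(W) are all W)
(6,2): L (options (5,2)(W), (4,2)(W), (2,2)(W), (6,1)(W) are all W)
(7,1): L (options (6,1)(W), (5,1)(W), (3,1)(W), (7,0)(W) are all W)
(7,3): L (options (6,3)(W), (5,3)(W), (3,3)(W), (7,2)(W) are all W)
Every other cell has at least one move into one of the L cells above, so it is W.
The starting position (7,3) is L: whatever Ada does, the opponent receives a W position.

Ben wins.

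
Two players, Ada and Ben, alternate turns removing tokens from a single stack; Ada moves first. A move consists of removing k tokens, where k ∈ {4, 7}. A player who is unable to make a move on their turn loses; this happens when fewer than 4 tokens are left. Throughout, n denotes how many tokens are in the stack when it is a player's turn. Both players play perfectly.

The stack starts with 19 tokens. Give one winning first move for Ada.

Remove 7, leaving 12.

Build the W/L table. Terminal = L. A non-terminal position is W if it has a move to some L; otherwise it is L.
n=0: no move → L
n=1: no move → L
n=2: no move → L
n=3: no move → L
n=4: →0(L), so W
n=5: →1(L), so W
n=6: →2(L), so W
n=7: →3(L), so W
n=8: →1(L), so W
n=9: →2(L), so W
n=10: →3(L), so W
n=11: →7(W), 4(W) — all W, so L
n=12: →8(W), 5(W) — all W, so L
n=13: →9(W), 6(W) — all W, so L
n=14: →10(W), 7(W) — all W, so L
n=15: →11(L), so W
n=16: →12(L), so W
n=17: →13(L), so W
n=18: →14(L), so W
n=19: →12(L), so W
From 19, the L positions reachable in one move are: 12.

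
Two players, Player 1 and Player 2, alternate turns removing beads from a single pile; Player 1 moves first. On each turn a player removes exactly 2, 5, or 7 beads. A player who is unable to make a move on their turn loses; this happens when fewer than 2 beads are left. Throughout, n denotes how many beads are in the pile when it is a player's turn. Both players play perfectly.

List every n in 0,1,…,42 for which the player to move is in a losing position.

Classify positions by backward induction: terminal positions (no move available) are L. From any other position, the mover wins iff some move reaches an L.
n=0: no move → L
n=1: no move → L
n=2: →0(L), so W
n=3: →1(L), so W
n=4: →2(W) only, which is W, so L
n=5: →0(L), so W
n=6: →4(L), so W
n=7: →0(L), so W
n=8: →1(L), so W
n=9: →4(L), so W
n=10: →8(W), 5(W), 3(W) — all W, so L
n=11: →4(L), so W
n=12: →10(L), so W
n=13: →11(W), 8(W), 6(W) — all W, so L
n=14: →12(W), 9(W), 7(W) — all W, so L
n=15: →13(L), so W
n=16: →14(L), so W
n=17: →10(L), so W
n=18: →13(L), so W
n=19: →14(L), so W
n=20: →13(L), so W
n=21: →14(L), so W
n=22: →20(W), 17(W), 15(W) — all W, so L
n=23: →21(W), 18(W), 16(W) — all W, so L
n=24: →22(L), so W
n=25: →23(L), so W
n=26: →24(W), 21(W), 19(W) — all W, so L
n=27: →22(L), so W
n=28: →26(L), so W
n=29: →22(L), so W
n=30: →23(L), so W
n=31: →26(L), so W
n=32: →30(W), 27(W), 25(W) — all W, so L
n=33: →26(L), so W
n=34: →32(L), so W
n=35: →33(W), 30(W), 28(W) — all W, so L
n=36: →34(W), 31(W), 29(W) — all W, so L
n=37: →35(L), so W
n=38: →36(L), so W
n=39: →32(L), so W
n=40: →35(L), so W
n=41: →36(L), so W
n=42: →35(L), so W
Reading off the rows marked L gives the requested list; there are 12 such values of n.

0, 1, 4, 10, 13, 14, 22, 23, 26, 32, 35, 36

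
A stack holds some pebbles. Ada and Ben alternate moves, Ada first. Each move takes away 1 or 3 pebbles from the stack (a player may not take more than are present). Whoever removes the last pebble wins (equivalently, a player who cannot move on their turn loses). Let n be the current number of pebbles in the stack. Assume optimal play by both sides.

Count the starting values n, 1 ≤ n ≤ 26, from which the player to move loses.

13

Positions with no move are L. A position that does have a move is losing for the player to move precisely when every available move leads to a winning position for the opponent. Fill in the labels:
n=0: no move → L
n=1: W (go to 0, an L position)
n=2: L (sole option 1(W) is W)
n=3: W (go to 2, an L position)
n=4: L (options 3(W), 1(W) are all W)
n=5: W (go to 4, an L position)
n=6: L (options 5(W), 3(W) are all W)
n=7: W (go to 6, an L position)
n=8: L (options 7(W), 5(W) are all W)
n=9: W (go to 8, an L position)
n=10: L (options 9(W), 7(W) are all W)
n=11: W (go to 10, an L position)
n=12: L (options 11(W), 9(W) are all W)
n=13: W (go to 12, an L position)
n=14: L (options 13(W), 11(W) are all W)
n=15: W (go to 14, an L position)
n=16: L (options 15(W), 13(W) are all W)
n=17: W (go to 16, an L position)
n=18: L (options 17(W), 15(W) are all W)
n=19: W (go to 18, an L position)
n=20: L (options 19(W), 17(W) are all W)
n=21: W (go to 20, an L position)
n=22: L (options 21(W), 19(W) are all W)
n=23: W (go to 22, an L position)
n=24: L (options 23(W), 21(W) are all W)
n=25: W (go to 24, an L position)
n=26: L (options 25(W), 23(W) are all W)
L entries with 1 ≤ n ≤ 26 (n=0 is outside the asked range and is not counted): n = 2, 4, 6, 8, 10, 12, 14, 16, 18, 20, 22, 24, 26; that makes 13.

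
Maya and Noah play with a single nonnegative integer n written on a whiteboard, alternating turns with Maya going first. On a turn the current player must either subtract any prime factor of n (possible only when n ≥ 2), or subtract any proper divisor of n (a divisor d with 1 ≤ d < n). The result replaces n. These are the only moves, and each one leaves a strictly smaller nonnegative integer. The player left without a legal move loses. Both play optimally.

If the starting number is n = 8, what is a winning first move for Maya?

Compute win/loss labels from the base case upward. A position with no move is L. Any other position is W if it can reach an L in one move, else L.
n=0: no move → L
n=1: no move → L
n=2: reaches L-position 0 → W
n=3: reaches L-position 0 → W
n=4: only reaches 2(W), 3(W), all W → L
n=5: reaches L-position 0 → W
n=6: reaches L-position 4 → W
n=7: reaches L-position 0 → W
n=8: reaches L-position 4 → W
From 8, the L positions reachable in one move are: 4.

Move to 4.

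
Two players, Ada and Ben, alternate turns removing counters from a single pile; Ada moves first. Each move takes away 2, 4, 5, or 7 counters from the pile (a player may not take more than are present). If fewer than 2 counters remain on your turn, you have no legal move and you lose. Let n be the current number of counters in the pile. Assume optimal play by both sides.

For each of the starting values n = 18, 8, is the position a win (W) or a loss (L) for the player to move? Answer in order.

18: L, 8: W

Compute win/loss labels from the base case upward. A position with no move is L. Any other position is W if it can reach an L in one move, else L.
n=0: no move → L
n=1: no move → L
n=2: reaches L-position 0 → W
n=3: reaches L-position 1 → W
n=4: reaches L-position 0 → W
n=5: reaches L-position 1 → W
n=6: reaches L-position 1 → W
n=7: reaches L-position 0 → W
n=8: reaches L-position 1 → W
n=9: only reaches 7(W), 5(W), 4(W), 2(W), all W → L
n=10: only reaches 8(W), 6(W), 5(W), 3(W), all W → L
n=11: reaches L-position 9 → W
n=12: reaches L-position 10 → W
n=13: reaches L-position 9 → W
n=14: reaches L-position 10 → W
n=15: reaches L-position 10 → W
n=16: reaches L-position 9 → W
n=17: reaches L-position 10 → W
n=18: only reaches 16(W), 14(W), 13(W), 11(W), all W → L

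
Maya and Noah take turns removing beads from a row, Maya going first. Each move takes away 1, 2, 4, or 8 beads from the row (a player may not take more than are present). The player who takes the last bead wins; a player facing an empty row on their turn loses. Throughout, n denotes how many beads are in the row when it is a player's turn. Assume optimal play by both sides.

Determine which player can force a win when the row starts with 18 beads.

Build the W/L table. Terminal = L. A non-terminal position is W if it has a move to some L; otherwise it is L.
n=0: no move → L
n=1: reaches L-position 0 → W
n=2: reaches L-position 0 → W
n=3: only reaches 2(W), 1(W), all W → L
n=4: reaches L-position 3 → W
n=5: reaches L-position 3 → W
n=6: only reaches 5(W), 4(W), 2(W), all W → L
n=7: reaches L-position 6 → W
n=8: reaches L-position 6 → W
n=9: only reaches 8(W), 7(W), 5(W), 1(W), all W → L
n=10: reaches L-position 9 → W
n=11: reaches L-position 9 → W
n=12: only reaches 11(W), 10(W), 8(W), 4(W), all W → L
n=13: reaches L-position 12 → W
n=14: reaches L-position 12 → W
n=15: only reaches 14(W), 13(W), 11(W), 7(W), all W → L
n=16: reaches L-position 15 → W
n=17: reaches L-position 15 → W
n=18: only reaches 17(W), 16(W), 14(W), 10(W), all W → L
Every move from 18 reaches a W position, so the mover loses.

Noah wins.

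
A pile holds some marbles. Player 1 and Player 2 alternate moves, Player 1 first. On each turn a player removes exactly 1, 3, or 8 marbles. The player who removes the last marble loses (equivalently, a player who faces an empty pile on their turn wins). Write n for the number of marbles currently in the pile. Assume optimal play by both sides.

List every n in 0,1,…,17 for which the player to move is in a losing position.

1, 3, 5, 7, 12, 14, 16

Build the W/L table. Terminal = W. A non-terminal position is W if it has a move to some L; otherwise it is L.
n=0: no move; the opponent has just taken the last marble and therefore loses → W
n=1: L (sole option 0(W) is W)
n=2: W (go to 1, an L position)
n=3: L (options 2(W), 0(W) are all W)
n=4: W (go to 3, an L position)
n=5: L (options 4(W), 2(W) are all W)
n=6: W (go to 5, an L position)
n=7: L (options 6(W), 4(W) are all W)
n=8: W (go to 7, an L position)
n=9: W (go to 1, an L position)
n=10: W (go to 7, an L position)
n=11: W (go to 3, an L position)
n=12: L (options 11(W), 9(W), 4(W) are all W)
n=13: W (go to 12, an L position)
n=14: L (options 13(W), 11(W), 6(W) are all W)
n=15: W (go to 14, an L position)
n=16: L (options 15(W), 13(W), 8(W) are all W)
n=17: W (go to 16, an L position)
The losing starting values of n are exactly the entries labelled L in this table (7 of them).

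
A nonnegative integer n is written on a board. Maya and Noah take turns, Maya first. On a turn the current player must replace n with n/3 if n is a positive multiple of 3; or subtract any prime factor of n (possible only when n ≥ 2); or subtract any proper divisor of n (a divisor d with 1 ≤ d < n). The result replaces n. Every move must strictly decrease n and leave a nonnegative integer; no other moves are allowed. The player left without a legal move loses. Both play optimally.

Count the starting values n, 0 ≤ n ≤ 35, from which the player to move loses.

9

Compute win/loss labels from the base case upward. A position with no move is L. Any other position is W if it can reach an L in one move, else L.
n=0: no move → L
n=1: no move → L
n=2: can move to 0, which is L ⇒ W
n=3: can move to 0, which is L ⇒ W
n=4: moves to 2(W), 3(W); every one is W ⇒ L
n=5: can move to 0, which is L ⇒ W
n=6: can move to 4, which is L ⇒ W
n=7: can move to 0, which is L ⇒ W
n=8: can move to 4, which is L ⇒ W
n=9: moves to 3(W), 6(W), 8(W); every one is W ⇒ L
n=10: can move to 9, which is L ⇒ W
n=11: can move to 0, which is L ⇒ W
n=12: can move to 4, which is L ⇒ W
n=13: can move to 0, which is L ⇒ W
n=14: moves to 7(W), 12(W), 13(W); every one is W ⇒ L
n=15: can move to 14, which is L ⇒ W
n=16: can move to 14, which is L ⇒ W
n=17: can move to 0, which is L ⇒ W
n=18: can move to 9, which is L ⇒ W
n=19: can move to 0, which is L ⇒ W
n=20: moves to 10(W), 15(W), 16(W), 18(W), 19(W); every one is W ⇒ L
n=21: can move to 14, which is L ⇒ W
n=22: can move to 20, which is L ⇒ W
n=23: can move to 0, which is L ⇒ W
n=24: can move to 20, which is L ⇒ W
n=25: can move to 20, which is L ⇒ W
n=26: moves to 13(W), 24(W), 25(W); every one is W ⇒ L
n=27: can move to 9, which is L ⇒ W
n=28: can move to 14, which is L ⇒ W
n=29: can move to 0, which is L ⇒ W
n=30: can move to 20, which is L ⇒ W
n=31: can move to 0, which is L ⇒ W
n=32: moves to 16(W), 24(W), 28(W), 30(W), 31(W); every one is W ⇒ L
n=33: can move to 32, which is L ⇒ W
n=34: can move to 32, which is L ⇒ W
n=35: moves to 28(W), 30(W), 34(W); every one is W ⇒ L
L entries with 0 ≤ n ≤ 35: n = 0, 1, 4, 9, 14, 20, 26, 32, 35; that makes 9.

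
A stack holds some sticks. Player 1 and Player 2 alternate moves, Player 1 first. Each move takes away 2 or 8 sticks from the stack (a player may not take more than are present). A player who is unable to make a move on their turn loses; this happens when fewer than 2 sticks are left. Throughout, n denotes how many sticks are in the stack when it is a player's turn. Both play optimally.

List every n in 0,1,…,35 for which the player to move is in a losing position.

Positions with no move are L. A position that does have a move is losing for the player to move precisely when every available move leads to a winning position for the opponent. Fill in the labels:
n=0: no move → L
n=1: no move → L
n=2: reaches L-position 0 → W
n=3: reaches L-position 1 → W
n=4: only reaches 2(W), which is W → L
n=5: only reaches 3(W), which is W → L
n=6: reaches L-position 4 → W
n=7: reaches L-position 5 → W
n=8: reaches L-position 0 → W
n=9: reaches L-position 1 → W
n=10: only reaches 8(W), 2(W), all W → L
n=11: only reaches 9(W), 3(W), all W → L
n=12: reaches L-position 10 → W
n=13: reaches L-position 11 → W
n=14: only reaches 12(W), 6(W), all W → L
n=15: only reaches 13(W), 7(W), all W → L
n=16: reaches L-position 14 → W
n=17: reaches L-position 15 → W
n=18: reaches L-position 10 → W
n=19: reaches L-position 11 → W
n=20: only reaches 18(W), 12(W), all W → L
n=21: only reaches 19(W), 13(W), all W → L
n=22: reaches L-position 20 → W
n=23: reaches L-position 21 → W
n=24: only reaches 22(W), 16(W), all W → L
n=25: only reaches 23(W), 17(W), all W → L
n=26: reaches L-position 24 → W
n=27: reaches L-position 25 → W
n=28: reaches L-position 20 → W
n=29: reaches L-position 21 → W
n=30: only reaches 28(W), 22(W), all W → L
n=31: only reaches 29(W), 23(W), all W → L
n=32: reaches L-position 30 → W
n=33: reaches L-position 31 → W
n=34: only reaches 32(W), 26(W), all W → L
n=35: only reaches 33(W), 27(W), all W → L
Reading off the rows marked L gives the requested list; there are 16 such values of n.

0, 1, 4, 5, 10, 11, 14, 15, 20, 21, 24, 25, 30, 31, 34, 35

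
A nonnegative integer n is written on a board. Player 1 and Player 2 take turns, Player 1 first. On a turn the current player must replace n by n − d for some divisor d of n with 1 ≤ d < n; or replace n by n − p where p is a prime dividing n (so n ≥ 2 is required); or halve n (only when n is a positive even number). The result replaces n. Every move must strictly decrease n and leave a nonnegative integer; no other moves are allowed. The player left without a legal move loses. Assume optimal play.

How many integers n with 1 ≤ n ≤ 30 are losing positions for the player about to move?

6

Positions with no move are L. A position that does have a move is losing for the player to move precisely when every available move leads to a winning position for the opponent. Fill in the labels:
n=0: no move → L
n=1: no move → L
n=2: →0(L), so W
n=3: →0(L), so W
n=4: →2(W), 3(W) — all W, so L
n=5: →0(L), so W
n=6: →4(L), so W
n=7: →0(L), so W
n=8: →4(L), so W
n=9: →6(W), 8(W) — all W, so L
n=10: →9(L), so W
n=11: →0(L), so W
n=12: →9(L), so W
n=13: →0(L), so W
n=14: →7(W), 12(W), 13(W) — all W, so L
n=15: →14(L), so W
n=16: →14(L), so W
n=17: →0(L), so W
n=18: →9(L), so W
n=19: →0(L), so W
n=20: →10(W), 15(W), 16(W), 18(W), 19(W) — all W, so L
n=21: →14(L), so W
n=22: →20(L), so W
n=23: →0(L), so W
n=24: →20(L), so W
n=25: →20(L), so W
n=26: →13(W), 24(W), 25(W) — all W, so L
n=27: →26(L), so W
n=28: →14(L), so W
n=29: →0(L), so W
n=30: →20(L), so W
L entries with 1 ≤ n ≤ 30 (n=0 is outside the asked range and is not counted): n = 1, 4, 9, 14, 20, 26; that makes 6.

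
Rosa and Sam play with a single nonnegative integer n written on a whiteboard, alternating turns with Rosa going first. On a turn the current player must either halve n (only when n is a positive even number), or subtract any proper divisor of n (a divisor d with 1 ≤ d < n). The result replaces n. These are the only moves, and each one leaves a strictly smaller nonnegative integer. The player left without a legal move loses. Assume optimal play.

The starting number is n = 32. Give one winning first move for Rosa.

Move to 31.

Classify positions by backward induction: terminal positions (no move available) are L. From any other position, the mover wins iff some move reaches an L.
n=0: no move → L
n=1: no move → L
n=2: can move to 1, which is L ⇒ W
n=3: the only move is to 2(W), a W ⇒ L
n=4: can move to 3, which is L ⇒ W
n=5: the only move is to 4(W), a W ⇒ L
n=6: can move to 3, which is L ⇒ W
n=7: the only move is to 6(W), a W ⇒ L
n=8: can move to 7, which is L ⇒ W
n=9: moves to 6(W), 8(W); every one is W ⇒ L
n=10: can move to 5, which is L ⇒ W
n=11: the only move is to 10(W), a W ⇒ L
n=12: can move to 9, which is L ⇒ W
n=13: the only move is to 12(W), a W ⇒ L
n=14: can move to 7, which is L ⇒ W
n=15: moves to 10(W), 12(W), 14(W); every one is W ⇒ L
n=16: can move to 15, which is L ⇒ W
n=17: the only move is to 16(W), a W ⇒ L
n=18: can move to 9, which is L ⇒ W
n=19: the only move is to 18(W), a W ⇒ L
n=20: can move to 15, which is L ⇒ W
n=21: moves to 14(W), 18(W), 20(W); every one is W ⇒ L
n=22: can move to 11, which is L ⇒ W
n=23: the only move is to 22(W), a W ⇒ L
n=24: can move to 21, which is L ⇒ W
n=25: moves to 20(W), 24(W); every one is W ⇒ L
n=26: can move to 13, which is L ⇒ W
n=27: moves to 18(W), 24(W), 26(W); every one is W ⇒ L
n=28: can move to 21, which is L ⇒ W
n=29: the only move is to 28(W), a W ⇒ L
n=30: can move to 15, which is L ⇒ W
n=31: the only move is to 30(W), a W ⇒ L
n=32: can move to 31, which is L ⇒ W
From 32, the L positions reachable in one move are: 31.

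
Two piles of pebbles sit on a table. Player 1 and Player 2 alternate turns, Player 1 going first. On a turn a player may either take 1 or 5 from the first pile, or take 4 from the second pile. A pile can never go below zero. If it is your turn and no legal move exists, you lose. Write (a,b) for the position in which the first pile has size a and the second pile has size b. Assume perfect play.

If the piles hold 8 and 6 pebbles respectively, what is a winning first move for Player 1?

Move to (7,6).

Build the W/L table. Terminal = L. A non-terminal position is W if it has a move to some L; otherwise it is L.
No move ever increases a pile, so every position that can arise here has a ≤ 8 and b ≤ 6; it is enough to label the cells with 0 ≤ a ≤ 8 and 0 ≤ b ≤ 6.
Every move lowers a or b (never raises either), so fill the grid row by row in increasing a, and left to right within a row: each cell's successors are then already labelled.
      b=0  b=1  b=2  b=3  b=4  b=5  b=6
a=0:    L    L    L    L    W    W    W
a=1:    W    W    W    W    L    L    L
a=2:    L    L    L    L    W    W    W
a=3:    W    W    W    W    L    L    L
a=4:    L    L    L    L    W    W    W
a=5:    W    W    W    W    L    L    L
a=6:    L    L    L    L    W    W    W
a=7:    W    W    W    W    L    L    L
a=8:    L    L    L    L    W    W    W
Cells with no legal move (terminal, hence L): (0,0), (0,1), (0,2), (0,3).
The remaining L cells, each justified by listing all of its moves:
(1,4): moves to (0,4)(W), (1,0)(W); every one is W ⇒ L
(1,5): moves to (0,5)(W), (1,1)(W); every one is W ⇒ L
(1,6): moves to (0,6)(W), (1,2)(W); every one is W ⇒ L
(2,0): the only move is to (1,0)(W), a W ⇒ L
(2,1): the only move is to (1,1)(W), a W ⇒ L
(2,2): the only move is to (1,2)(W), a W ⇒ L
(2,3): the only move is to (1,3)(W), a W ⇒ L
(3,4): moves to (2,4)(W), (3,0)(W); every one is W ⇒ L
(3,5): moves to (2,5)(W), (3,1)(W); every one is W ⇒ L
(3,6): moves to (2,6)(W), (3,2)(W); every one is W ⇒ L
(4,0): the only move is to (3,0)(W), a W ⇒ L
(4,1): the only move is to (3,1)(W), a W ⇒ L
(4,2): the only move is to (3,2)(W), a W ⇒ L
(4,3): the only move is to (3,3)(W), a W ⇒ L
(5,4): moves to (4,4)(W), (0,4)(W), (5,0)(W); every one is W ⇒ L
(5,5): moves to (4,5)(W), (0,5)(W), (5,1)(W); every one is W ⇒ L
(5,6): moves to (4,6)(W), (0,6)(W), (5,2)(W); every one is W ⇒ L
(6,0): moves to (5,0)(W), (1,0)(W); every one is W ⇒ L
(6,1): moves to (5,1)(W), (1,1)(W); every one is W ⇒ L
(6,2): moves to (5,2)(W), (1,2)(W); every one is W ⇒ L
(6,3): moves to (5,3)(W), (1,3)(W); every one is W ⇒ L
(7,4): moves to (6,4)(W), (2,4)(W), (7,0)(W); every one is W ⇒ L
(7,5): moves to (6,5)(W), (2,5)(W), (7,1)(W); every one is W ⇒ L
(7,6): moves to (6,6)(W), (2,6)(W), (7,2)(W); every one is W ⇒ L
(8,0): moves to (7,0)(W), (3,0)(W); every one is W ⇒ L
(8,1): moves to (7,1)(W), (3,1)(W); every one is W ⇒ L
(8,2): moves to (7,2)(W), (3,2)(W); every one is W ⇒ L
(8,3): moves to (7,3)(W), (3,3)(W); every one is W ⇒ L
Every other cell has at least one move into one of the L cells above, so it is W.
From (8,6), the L positions reachable in one move are: (7,6), (3,6), (8,2). Any move reaching one of these is winning.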